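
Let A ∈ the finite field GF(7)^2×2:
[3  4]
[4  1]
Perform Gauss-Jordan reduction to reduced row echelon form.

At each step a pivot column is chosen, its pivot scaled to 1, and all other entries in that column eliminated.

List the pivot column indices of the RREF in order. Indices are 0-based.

pivot(0,0)=3: scale R0 → (1, 6)
  clear (1,0): R1 −= (4)R0 → (0, 5)
pivot(1,1)=5: scale R1 → (0, 1)
  clear (0,1): R0 −= (6)R1 → (1, 0)

pivot columns: 0, 1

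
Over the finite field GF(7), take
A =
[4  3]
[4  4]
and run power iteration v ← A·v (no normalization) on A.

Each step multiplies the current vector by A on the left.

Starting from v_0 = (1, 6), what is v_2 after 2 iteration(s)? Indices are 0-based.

v_0 = (1, 6).
v_1 = A·v_0 = (1, 0).
v_2 = A·v_1 = (4, 4).

v_2 = (4, 4)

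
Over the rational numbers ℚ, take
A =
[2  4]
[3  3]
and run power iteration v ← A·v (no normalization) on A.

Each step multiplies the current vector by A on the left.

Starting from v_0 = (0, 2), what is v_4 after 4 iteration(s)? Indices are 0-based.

v_0 = (0, 2).
v_1 = A·v_0 = (8, 6).
v_2 = A·v_1 = (40, 42).
v_3 = A·v_2 = (248, 246).
v_4 = A·v_3 = (1480, 1482).

v_4 = (1480, 1482)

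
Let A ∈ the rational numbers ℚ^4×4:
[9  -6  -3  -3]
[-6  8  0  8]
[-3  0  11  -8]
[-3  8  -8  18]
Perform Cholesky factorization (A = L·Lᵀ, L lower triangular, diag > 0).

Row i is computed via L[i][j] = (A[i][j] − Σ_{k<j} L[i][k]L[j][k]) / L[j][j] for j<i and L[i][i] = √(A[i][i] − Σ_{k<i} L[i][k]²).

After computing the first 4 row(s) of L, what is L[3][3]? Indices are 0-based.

Step 1: L[0][0] = √(9) = 3.
  L[1][0] = (-6) / L[0][0] = -2.
Step 2: L[1][1] = √(4) = 2.
  L[2][0] = (-3) / L[0][0] = -1.
  L[2][1] = (-2) / L[1][1] = -1.
Step 3: L[2][2] = √(9) = 3.
  L[3][0] = (-3) / L[0][0] = -1.
  L[3][1] = (6) / L[1][1] = 3.
  L[3][2] = (-6) / L[2][2] = -2.
Step 4: L[3][3] = √(4) = 2.

L[3][3] = 2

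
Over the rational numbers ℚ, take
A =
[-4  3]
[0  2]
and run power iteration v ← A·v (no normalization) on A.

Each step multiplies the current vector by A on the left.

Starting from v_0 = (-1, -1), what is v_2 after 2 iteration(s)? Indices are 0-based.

v_0 = (-1, -1).
v_1 = A·v_0 = (1, -2).
v_2 = A·v_1 = (-10, -4).

v_2 = (-10, -4)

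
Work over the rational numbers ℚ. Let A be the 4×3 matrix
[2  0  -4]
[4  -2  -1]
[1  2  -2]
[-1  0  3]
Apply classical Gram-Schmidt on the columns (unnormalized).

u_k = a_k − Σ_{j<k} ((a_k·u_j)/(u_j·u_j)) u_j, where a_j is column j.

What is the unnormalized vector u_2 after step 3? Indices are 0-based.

u_2 = (-66/35, 8/7, 8/7, 68/35)

Step 1: u_0 = a_0 = (2, 4, 1, -1).
Step 2: u_1 = a_1 − (-3/11)·u_0 = (6/11, -10/11, 25/11, -3/11).
Step 3: u_2 = a_2 − (-17/22)·u_0 − (-73/70)·u_1 = (-66/35, 8/7, 8/7, 68/35).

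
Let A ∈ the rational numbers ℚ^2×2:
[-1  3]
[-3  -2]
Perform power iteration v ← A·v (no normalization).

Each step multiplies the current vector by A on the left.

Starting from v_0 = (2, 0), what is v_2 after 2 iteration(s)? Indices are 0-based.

v_2 = (-16, 18)

v_0 = (2, 0).
v_1 = A·v_0 = (-2, -6).
v_2 = A·v_1 = (-16, 18).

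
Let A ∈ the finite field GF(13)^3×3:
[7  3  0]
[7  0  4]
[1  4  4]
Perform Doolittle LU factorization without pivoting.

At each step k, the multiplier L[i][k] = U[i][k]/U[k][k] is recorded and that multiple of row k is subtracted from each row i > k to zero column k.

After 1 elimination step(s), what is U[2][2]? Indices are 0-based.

U[2][2] = 4

Step 1: pivot at (0,0) is 7.
  row1 ← row1 − (1)·row0  ⇒  L[1][0]=1, U row1=(0, 10, 4)
  row2 ← row2 − (2)·row0  ⇒  L[2][0]=2, U row2=(0, 11, 4)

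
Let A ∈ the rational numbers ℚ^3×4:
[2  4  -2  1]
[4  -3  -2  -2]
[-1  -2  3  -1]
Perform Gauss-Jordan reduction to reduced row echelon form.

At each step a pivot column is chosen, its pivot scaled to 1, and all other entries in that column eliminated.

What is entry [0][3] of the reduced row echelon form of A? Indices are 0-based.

step 1: normalize row 0 (÷2) = (1, 2, -1, 1/2)
  row 1: subtract 4×row0 = (0, -11, 2, -4)
  row 2: subtract -1×row0 = (0, 0, 2, -1/2)
step 2: normalize row 1 (÷-11) = (0, 1, -2/11, 4/11)
  row 0: subtract 2×row1 = (1, 0, -7/11, -5/22)
step 3: normalize row 2 (÷2) = (0, 0, 1, -1/4)
  row 0: subtract -7/11×row2 = (1, 0, 0, -17/44)
  row 1: subtract -2/11×row2 = (0, 1, 0, 7/22)

M[0][3] = -17/44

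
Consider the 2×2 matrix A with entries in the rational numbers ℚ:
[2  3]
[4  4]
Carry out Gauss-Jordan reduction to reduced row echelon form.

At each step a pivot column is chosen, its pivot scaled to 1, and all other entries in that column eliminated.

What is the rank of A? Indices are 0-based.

rank = 2

[1] R0 /= 2  ⇒  (1, 3/2)
     R1 -= 4·R0  ⇒  (0, -2)
[2] R1 /= -2  ⇒  (0, 1)
     R0 -= 3/2·R1  ⇒  (1, 0)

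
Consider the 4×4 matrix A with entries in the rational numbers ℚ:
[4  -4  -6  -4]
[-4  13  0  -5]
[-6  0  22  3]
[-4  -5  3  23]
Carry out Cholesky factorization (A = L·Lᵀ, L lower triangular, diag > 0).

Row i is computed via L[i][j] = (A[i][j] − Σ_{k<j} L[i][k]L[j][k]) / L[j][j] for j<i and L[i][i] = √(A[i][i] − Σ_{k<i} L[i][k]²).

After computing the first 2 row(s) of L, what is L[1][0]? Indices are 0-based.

L[1][0] = -2

Step 1: L[0][0] = √(4) = 2.
  L[1][0] = (-4) / L[0][0] = -2.
Step 2: L[1][1] = √(9) = 3.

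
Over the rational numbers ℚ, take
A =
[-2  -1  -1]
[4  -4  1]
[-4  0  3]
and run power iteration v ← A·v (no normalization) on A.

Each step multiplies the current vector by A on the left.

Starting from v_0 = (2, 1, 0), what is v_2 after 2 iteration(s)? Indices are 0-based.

v_2 = (14, -44, -4)

v_0 = (2, 1, 0).
v_1 = A·v_0 = (-5, 4, -8).
v_2 = A·v_1 = (14, -44, -4).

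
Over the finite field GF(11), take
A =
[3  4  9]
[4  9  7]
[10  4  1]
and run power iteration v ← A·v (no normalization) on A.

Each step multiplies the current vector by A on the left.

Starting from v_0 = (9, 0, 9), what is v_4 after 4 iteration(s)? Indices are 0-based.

v_4 = (9, 0, 10)

v_0 = (9, 0, 9).
v_1 = A·v_0 = (9, 0, 0).
v_2 = A·v_1 = (5, 3, 2).
v_3 = A·v_2 = (1, 6, 9).
v_4 = A·v_3 = (9, 0, 10).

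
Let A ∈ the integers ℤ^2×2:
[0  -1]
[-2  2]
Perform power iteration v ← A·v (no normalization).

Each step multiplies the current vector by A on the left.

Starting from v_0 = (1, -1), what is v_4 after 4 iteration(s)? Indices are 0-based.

v_0 = (1, -1).
v_1 = A·v_0 = (1, -4).
v_2 = A·v_1 = (4, -10).
v_3 = A·v_2 = (10, -28).
v_4 = A·v_3 = (28, -76).

v_4 = (28, -76)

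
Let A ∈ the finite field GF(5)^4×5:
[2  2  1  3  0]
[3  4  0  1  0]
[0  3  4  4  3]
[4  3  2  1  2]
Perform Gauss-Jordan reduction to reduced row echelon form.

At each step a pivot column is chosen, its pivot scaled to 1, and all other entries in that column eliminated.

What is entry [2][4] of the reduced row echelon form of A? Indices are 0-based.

[1] R0 /= 2  ⇒  (1, 1, 3, 4, 0)
     R1 -= 3·R0  ⇒  (0, 1, 1, 4, 0)
     R3 -= 4·R0  ⇒  (0, 4, 0, 0, 2)
[2] R1 /= 1  ⇒  (0, 1, 1, 4, 0)
     R0 -= 1·R1  ⇒  (1, 0, 2, 0, 0)
     R2 -= 3·R1  ⇒  (0, 0, 1, 2, 3)
     R3 -= 4·R1  ⇒  (0, 0, 1, 4, 2)
[3] R2 /= 1  ⇒  (0, 0, 1, 2, 3)
     R0 -= 2·R2  ⇒  (1, 0, 0, 1, 4)
     R1 -= 1·R2  ⇒  (0, 1, 0, 2, 2)
     R3 -= 1·R2  ⇒  (0, 0, 0, 2, 4)
[4] R3 /= 2  ⇒  (0, 0, 0, 1, 2)
     R0 -= 1·R3  ⇒  (1, 0, 0, 0, 2)
     R1 -= 2·R3  ⇒  (0, 1, 0, 0, 3)
     R2 -= 2·R3  ⇒  (0, 0, 1, 0, 4)

M[2][4] = 4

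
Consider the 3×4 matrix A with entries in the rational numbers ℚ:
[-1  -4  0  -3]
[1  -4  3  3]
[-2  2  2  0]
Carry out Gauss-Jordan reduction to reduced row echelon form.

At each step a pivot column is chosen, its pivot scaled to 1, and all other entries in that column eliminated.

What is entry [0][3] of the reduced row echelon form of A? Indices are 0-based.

M[0][3] = 33/23

step 1: normalize row 0 (÷-1) = (1, 4, 0, 3)
  row 1: subtract 1×row0 = (0, -8, 3, 0)
  row 2: subtract -2×row0 = (0, 10, 2, 6)
step 2: normalize row 1 (÷-8) = (0, 1, -3/8, 0)
  row 0: subtract 4×row1 = (1, 0, 3/2, 3)
  row 2: subtract 10×row1 = (0, 0, 23/4, 6)
step 3: normalize row 2 (÷23/4) = (0, 0, 1, 24/23)
  row 0: subtract 3/2×row2 = (1, 0, 0, 33/23)
  row 1: subtract -3/8×row2 = (0, 1, 0, 9/23)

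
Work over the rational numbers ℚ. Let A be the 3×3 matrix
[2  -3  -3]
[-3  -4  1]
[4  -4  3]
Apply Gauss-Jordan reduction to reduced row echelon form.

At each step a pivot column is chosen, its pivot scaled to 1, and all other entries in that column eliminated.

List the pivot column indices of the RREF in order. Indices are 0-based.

pivot columns: 0, 1, 2

pivot(0,0)=2: scale R0 → (1, -3/2, -3/2)
  clear (1,0): R1 −= (-3)R0 → (0, -17/2, -7/2)
  clear (2,0): R2 −= (4)R0 → (0, 2, 9)
pivot(1,1)=-17/2: scale R1 → (0, 1, 7/17)
  clear (0,1): R0 −= (-3/2)R1 → (1, 0, -15/17)
  clear (2,1): R2 −= (2)R1 → (0, 0, 139/17)
pivot(2,2)=139/17: scale R2 → (0, 0, 1)
  clear (0,2): R0 −= (-15/17)R2 → (1, 0, 0)
  clear (1,2): R1 −= (7/17)R2 → (0, 1, 0)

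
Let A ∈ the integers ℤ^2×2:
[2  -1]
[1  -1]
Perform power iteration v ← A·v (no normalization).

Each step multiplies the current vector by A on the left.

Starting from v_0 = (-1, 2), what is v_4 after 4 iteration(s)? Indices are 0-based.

v_0 = (-1, 2).
v_1 = A·v_0 = (-4, -3).
v_2 = A·v_1 = (-5, -1).
v_3 = A·v_2 = (-9, -4).
v_4 = A·v_3 = (-14, -5).

v_4 = (-14, -5)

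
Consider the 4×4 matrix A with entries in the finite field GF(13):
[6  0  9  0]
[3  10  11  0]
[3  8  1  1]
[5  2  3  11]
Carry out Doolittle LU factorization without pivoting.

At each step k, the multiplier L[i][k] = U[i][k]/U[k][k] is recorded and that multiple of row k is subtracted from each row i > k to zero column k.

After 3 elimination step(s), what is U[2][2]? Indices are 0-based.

U[2][2] = 3

[col 0] pivot 6
  R1 -= 7*R0 → (0, 10, 0, 0)  (L[1][0] := 7)
  R2 -= 7*R0 → (0, 8, 3, 1)  (L[2][0] := 7)
  R3 -= 3*R0 → (0, 2, 2, 11)  (L[3][0] := 3)
[col 1] pivot 10
  R2 -= 6*R1 → (0, 0, 3, 1)  (L[2][1] := 6)
  R3 -= 8*R1 → (0, 0, 2, 11)  (L[3][1] := 8)
[col 2] pivot 3
  R3 -= 5*R2 → (0, 0, 0, 6)  (L[3][2] := 5)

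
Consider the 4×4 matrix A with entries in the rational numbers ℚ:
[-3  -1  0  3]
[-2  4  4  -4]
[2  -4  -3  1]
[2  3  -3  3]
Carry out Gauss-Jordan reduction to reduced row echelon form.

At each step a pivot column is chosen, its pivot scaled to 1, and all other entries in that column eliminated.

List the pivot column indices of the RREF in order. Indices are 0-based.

pivot columns: 0, 1, 2, 3

step 1: normalize row 0 (÷-3) = (1, 1/3, 0, -1)
  row 1: subtract -2×row0 = (0, 14/3, 4, -6)
  row 2: subtract 2×row0 = (0, -14/3, -3, 3)
  row 3: subtract 2×row0 = (0, 7/3, -3, 5)
step 2: normalize row 1 (÷14/3) = (0, 1, 6/7, -9/7)
  row 0: subtract 1/3×row1 = (1, 0, -2/7, -4/7)
  row 2: subtract -14/3×row1 = (0, 0, 1, -3)
  row 3: subtract 7/3×row1 = (0, 0, -5, 8)
step 3: normalize row 2 (÷1) = (0, 0, 1, -3)
  row 0: subtract -2/7×row2 = (1, 0, 0, -10/7)
  row 1: subtract 6/7×row2 = (0, 1, 0, 9/7)
  row 3: subtract -5×row2 = (0, 0, 0, -7)
step 4: normalize row 3 (÷-7) = (0, 0, 0, 1)
  row 0: subtract -10/7×row3 = (1, 0, 0, 0)
  row 1: subtract 9/7×row3 = (0, 1, 0, 0)
  row 2: subtract -3×row3 = (0, 0, 1, 0)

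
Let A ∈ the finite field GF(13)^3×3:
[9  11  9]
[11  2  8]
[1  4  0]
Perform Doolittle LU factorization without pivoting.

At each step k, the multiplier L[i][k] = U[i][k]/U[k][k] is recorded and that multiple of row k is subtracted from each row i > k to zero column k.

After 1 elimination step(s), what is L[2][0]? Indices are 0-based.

[col 0] pivot 9
  R1 -= 7*R0 → (0, 3, 10)  (L[1][0] := 7)
  R2 -= 3*R0 → (0, 10, 12)  (L[2][0] := 3)

L[2][0] = 3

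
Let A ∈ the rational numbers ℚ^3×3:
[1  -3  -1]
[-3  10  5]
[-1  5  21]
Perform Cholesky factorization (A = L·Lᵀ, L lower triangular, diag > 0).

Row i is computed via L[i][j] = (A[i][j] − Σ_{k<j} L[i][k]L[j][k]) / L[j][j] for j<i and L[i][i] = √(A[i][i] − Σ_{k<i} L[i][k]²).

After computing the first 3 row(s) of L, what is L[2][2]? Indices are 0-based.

Step 1: L[0][0] = √(1) = 1.
  L[1][0] = (-3) / L[0][0] = -3.
Step 2: L[1][1] = √(1) = 1.
  L[2][0] = (-1) / L[0][0] = -1.
  L[2][1] = (2) / L[1][1] = 2.
Step 3: L[2][2] = √(16) = 4.

L[2][2] = 4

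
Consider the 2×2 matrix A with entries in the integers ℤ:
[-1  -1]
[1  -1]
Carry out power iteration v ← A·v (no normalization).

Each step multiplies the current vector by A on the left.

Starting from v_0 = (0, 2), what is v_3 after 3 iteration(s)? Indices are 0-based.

v_0 = (0, 2).
v_1 = A·v_0 = (-2, -2).
v_2 = A·v_1 = (4, 0).
v_3 = A·v_2 = (-4, 4).

v_3 = (-4, 4)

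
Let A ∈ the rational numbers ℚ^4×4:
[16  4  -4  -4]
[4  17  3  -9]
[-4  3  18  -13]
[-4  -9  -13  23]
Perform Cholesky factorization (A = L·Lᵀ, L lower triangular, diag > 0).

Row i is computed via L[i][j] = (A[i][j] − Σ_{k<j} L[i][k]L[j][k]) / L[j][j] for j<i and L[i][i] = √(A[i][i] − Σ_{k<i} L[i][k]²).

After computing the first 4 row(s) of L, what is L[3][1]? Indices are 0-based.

L[3][1] = -2

Step 1: L[0][0] = √(16) = 4.
  L[1][0] = (4) / L[0][0] = 1.
Step 2: L[1][1] = √(16) = 4.
  L[2][0] = (-4) / L[0][0] = -1.
  L[2][1] = (4) / L[1][1] = 1.
Step 3: L[2][2] = √(16) = 4.
  L[3][0] = (-4) / L[0][0] = -1.
  L[3][1] = (-8) / L[1][1] = -2.
  L[3][2] = (-12) / L[2][2] = -3.
Step 4: L[3][3] = √(9) = 3.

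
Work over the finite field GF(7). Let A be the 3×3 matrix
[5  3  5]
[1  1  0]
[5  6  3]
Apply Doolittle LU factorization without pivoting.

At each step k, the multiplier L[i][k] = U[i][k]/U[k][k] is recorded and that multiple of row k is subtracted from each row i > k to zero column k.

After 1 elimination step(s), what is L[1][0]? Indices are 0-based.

L[1][0] = 3

[col 0] pivot 5
  R1 -= 3*R0 → (0, 6, 6)  (L[1][0] := 3)
  R2 -= 1*R0 → (0, 3, 5)  (L[2][0] := 1)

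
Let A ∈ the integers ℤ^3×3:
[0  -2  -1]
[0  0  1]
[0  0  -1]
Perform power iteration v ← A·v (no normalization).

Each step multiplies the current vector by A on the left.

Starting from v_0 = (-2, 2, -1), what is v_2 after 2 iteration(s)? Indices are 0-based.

v_0 = (-2, 2, -1).
v_1 = A·v_0 = (-3, -1, 1).
v_2 = A·v_1 = (1, 1, -1).

v_2 = (1, 1, -1)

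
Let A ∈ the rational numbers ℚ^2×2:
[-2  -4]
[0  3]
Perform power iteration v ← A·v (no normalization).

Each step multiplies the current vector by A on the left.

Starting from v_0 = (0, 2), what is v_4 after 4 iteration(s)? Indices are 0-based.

v_4 = (-104, 162)

v_0 = (0, 2).
v_1 = A·v_0 = (-8, 6).
v_2 = A·v_1 = (-8, 18).
v_3 = A·v_2 = (-56, 54).
v_4 = A·v_3 = (-104, 162).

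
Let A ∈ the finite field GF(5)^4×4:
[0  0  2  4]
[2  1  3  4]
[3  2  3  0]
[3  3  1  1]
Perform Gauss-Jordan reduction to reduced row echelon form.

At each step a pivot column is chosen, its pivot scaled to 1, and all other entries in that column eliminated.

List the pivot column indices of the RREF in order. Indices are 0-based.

[1] R0 <-> R1
[1] R0 /= 2  ⇒  (1, 3, 4, 2)
     R2 -= 3·R0  ⇒  (0, 3, 1, 4)
     R3 -= 3·R0  ⇒  (0, 4, 4, 0)
[2] R1 <-> R2
[2] R1 /= 3  ⇒  (0, 1, 2, 3)
     R0 -= 3·R1  ⇒  (1, 0, 3, 3)
     R3 -= 4·R1  ⇒  (0, 0, 1, 3)
[3] R2 /= 2  ⇒  (0, 0, 1, 2)
     R0 -= 3·R2  ⇒  (1, 0, 0, 2)
     R1 -= 2·R2  ⇒  (0, 1, 0, 4)
     R3 -= 1·R2  ⇒  (0, 0, 0, 1)
[4] R3 /= 1  ⇒  (0, 0, 0, 1)
     R0 -= 2·R3  ⇒  (1, 0, 0, 0)
     R1 -= 4·R3  ⇒  (0, 1, 0, 0)
     R2 -= 2·R3  ⇒  (0, 0, 1, 0)

pivot columns: 0, 1, 2, 3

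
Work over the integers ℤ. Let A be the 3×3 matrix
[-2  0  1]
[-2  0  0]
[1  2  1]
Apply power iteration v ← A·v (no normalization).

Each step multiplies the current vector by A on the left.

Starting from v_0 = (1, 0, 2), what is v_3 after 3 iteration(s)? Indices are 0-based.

v_3 = (-7, -6, 2)

v_0 = (1, 0, 2).
v_1 = A·v_0 = (0, -2, 3).
v_2 = A·v_1 = (3, 0, -1).
v_3 = A·v_2 = (-7, -6, 2).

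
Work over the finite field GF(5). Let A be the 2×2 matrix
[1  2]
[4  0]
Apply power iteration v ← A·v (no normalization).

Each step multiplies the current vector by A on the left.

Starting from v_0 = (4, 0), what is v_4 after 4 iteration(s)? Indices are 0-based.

v_4 = (1, 2)

v_0 = (4, 0).
v_1 = A·v_0 = (4, 1).
v_2 = A·v_1 = (1, 1).
v_3 = A·v_2 = (3, 4).
v_4 = A·v_3 = (1, 2).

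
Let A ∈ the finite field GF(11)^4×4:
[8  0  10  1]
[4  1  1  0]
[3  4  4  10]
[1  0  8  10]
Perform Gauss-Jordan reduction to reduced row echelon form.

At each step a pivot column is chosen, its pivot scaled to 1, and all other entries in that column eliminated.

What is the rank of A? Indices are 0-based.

rank = 4

[1] R0 /= 8  ⇒  (1, 0, 4, 7)
     R1 -= 4·R0  ⇒  (0, 1, 7, 5)
     R2 -= 3·R0  ⇒  (0, 4, 3, 0)
     R3 -= 1·R0  ⇒  (0, 0, 4, 3)
[2] R1 /= 1  ⇒  (0, 1, 7, 5)
     R2 -= 4·R1  ⇒  (0, 0, 8, 2)
[3] R2 /= 8  ⇒  (0, 0, 1, 3)
     R0 -= 4·R2  ⇒  (1, 0, 0, 6)
     R1 -= 7·R2  ⇒  (0, 1, 0, 6)
     R3 -= 4·R2  ⇒  (0, 0, 0, 2)
[4] R3 /= 2  ⇒  (0, 0, 0, 1)
     R0 -= 6·R3  ⇒  (1, 0, 0, 0)
     R1 -= 6·R3  ⇒  (0, 1, 0, 0)
     R2 -= 3·R3  ⇒  (0, 0, 1, 0)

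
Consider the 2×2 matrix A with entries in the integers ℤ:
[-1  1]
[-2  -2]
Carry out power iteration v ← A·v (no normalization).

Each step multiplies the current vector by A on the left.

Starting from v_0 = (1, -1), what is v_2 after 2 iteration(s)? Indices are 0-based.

v_2 = (2, 4)

v_0 = (1, -1).
v_1 = A·v_0 = (-2, 0).
v_2 = A·v_1 = (2, 4).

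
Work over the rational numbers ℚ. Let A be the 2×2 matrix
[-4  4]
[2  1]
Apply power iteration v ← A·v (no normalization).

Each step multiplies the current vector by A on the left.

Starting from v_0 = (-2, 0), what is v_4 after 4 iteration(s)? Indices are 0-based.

v_4 = (-1296, 396)

v_0 = (-2, 0).
v_1 = A·v_0 = (8, -4).
v_2 = A·v_1 = (-48, 12).
v_3 = A·v_2 = (240, -84).
v_4 = A·v_3 = (-1296, 396).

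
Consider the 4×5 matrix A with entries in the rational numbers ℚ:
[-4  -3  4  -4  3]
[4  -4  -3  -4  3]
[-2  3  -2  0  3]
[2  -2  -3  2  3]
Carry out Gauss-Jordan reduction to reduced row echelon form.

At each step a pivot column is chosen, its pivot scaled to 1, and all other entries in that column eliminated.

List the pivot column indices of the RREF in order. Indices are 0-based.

pivot columns: 0, 1, 2, 3

step 1: normalize row 0 (÷-4) = (1, 3/4, -1, 1, -3/4)
  row 1: subtract 4×row0 = (0, -7, 1, -8, 6)
  row 2: subtract -2×row0 = (0, 9/2, -4, 2, 3/2)
  row 3: subtract 2×row0 = (0, -7/2, -1, 0, 9/2)
step 2: normalize row 1 (÷-7) = (0, 1, -1/7, 8/7, -6/7)
  row 0: subtract 3/4×row1 = (1, 0, -25/28, 1/7, -3/28)
  row 2: subtract 9/2×row1 = (0, 0, -47/14, -22/7, 75/14)
  row 3: subtract -7/2×row1 = (0, 0, -3/2, 4, 3/2)
step 3: normalize row 2 (÷-47/14) = (0, 0, 1, 44/47, -75/47)
  row 0: subtract -25/28×row2 = (1, 0, 0, 46/47, -72/47)
  row 1: subtract -1/7×row2 = (0, 1, 0, 60/47, -51/47)
  row 3: subtract -3/2×row2 = (0, 0, 0, 254/47, -42/47)
step 4: normalize row 3 (÷254/47) = (0, 0, 0, 1, -21/127)
  row 0: subtract 46/47×row3 = (1, 0, 0, 0, -174/127)
  row 1: subtract 60/47×row3 = (0, 1, 0, 0, -111/127)
  row 2: subtract 44/47×row3 = (0, 0, 1, 0, -183/127)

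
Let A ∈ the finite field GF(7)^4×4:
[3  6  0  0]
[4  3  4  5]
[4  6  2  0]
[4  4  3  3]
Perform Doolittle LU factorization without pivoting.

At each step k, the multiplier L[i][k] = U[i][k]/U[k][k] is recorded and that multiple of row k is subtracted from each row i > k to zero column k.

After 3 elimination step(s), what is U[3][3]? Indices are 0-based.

k=0: U[0][0]=3
  eliminate (1,0): mult=6, new row 1: (0, 2, 4, 5); set L[1][0]=6
  eliminate (2,0): mult=6, new row 2: (0, 5, 2, 0); set L[2][0]=6
  eliminate (3,0): mult=6, new row 3: (0, 3, 3, 3); set L[3][0]=6
k=1: U[1][1]=2
  eliminate (2,1): mult=6, new row 2: (0, 0, 6, 5); set L[2][1]=6
  eliminate (3,1): mult=5, new row 3: (0, 0, 4, 6); set L[3][1]=5
k=2: U[2][2]=6
  eliminate (3,2): mult=3, new row 3: (0, 0, 0, 5); set L[3][2]=3

U[3][3] = 5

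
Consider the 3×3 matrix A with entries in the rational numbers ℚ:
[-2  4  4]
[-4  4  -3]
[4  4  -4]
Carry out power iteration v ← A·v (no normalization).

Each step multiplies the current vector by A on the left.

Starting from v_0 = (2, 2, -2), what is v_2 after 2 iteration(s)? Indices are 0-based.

v_0 = (2, 2, -2).
v_1 = A·v_0 = (-4, 6, 24).
v_2 = A·v_1 = (128, -32, -88).

v_2 = (128, -32, -88)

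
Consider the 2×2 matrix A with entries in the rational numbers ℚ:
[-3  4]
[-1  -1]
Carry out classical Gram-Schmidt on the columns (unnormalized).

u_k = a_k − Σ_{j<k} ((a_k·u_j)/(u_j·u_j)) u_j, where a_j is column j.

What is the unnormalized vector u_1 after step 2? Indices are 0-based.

u_1 = (7/10, -21/10)

Step 1: u_0 = a_0 = (-3, -1).
Step 2: u_1 = a_1 − (-11/10)·u_0 = (7/10, -21/10).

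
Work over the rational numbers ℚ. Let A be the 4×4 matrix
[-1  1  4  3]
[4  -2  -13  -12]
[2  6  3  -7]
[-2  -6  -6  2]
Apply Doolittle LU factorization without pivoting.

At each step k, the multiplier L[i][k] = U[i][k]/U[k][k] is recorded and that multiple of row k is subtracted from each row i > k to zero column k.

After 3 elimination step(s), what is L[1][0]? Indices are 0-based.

L[1][0] = -4

Step 1: pivot at (0,0) is -1.
  row1 ← row1 − (-4)·row0  ⇒  L[1][0]=-4, U row1=(0, 2, 3, 0)
  row2 ← row2 − (-2)·row0  ⇒  L[2][0]=-2, U row2=(0, 8, 11, -1)
  row3 ← row3 − (2)·row0  ⇒  L[3][0]=2, U row3=(0, -8, -14, -4)
Step 2: pivot at (1,1) is 2.
  row2 ← row2 − (4)·row1  ⇒  L[2][1]=4, U row2=(0, 0, -1, -1)
  row3 ← row3 − (-4)·row1  ⇒  L[3][1]=-4, U row3=(0, 0, -2, -4)
Step 3: pivot at (2,2) is -1.
  row3 ← row3 − (2)·row2  ⇒  L[3][2]=2, U row3=(0, 0, 0, -2)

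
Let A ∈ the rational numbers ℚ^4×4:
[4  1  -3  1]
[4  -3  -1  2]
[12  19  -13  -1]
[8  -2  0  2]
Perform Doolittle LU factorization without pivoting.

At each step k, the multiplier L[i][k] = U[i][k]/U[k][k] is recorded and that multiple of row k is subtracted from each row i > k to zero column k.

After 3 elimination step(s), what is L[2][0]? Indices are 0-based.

k=0: U[0][0]=4
  eliminate (1,0): mult=1, new row 1: (0, -4, 2, 1); set L[1][0]=1
  eliminate (2,0): mult=3, new row 2: (0, 16, -4, -4); set L[2][0]=3
  eliminate (3,0): mult=2, new row 3: (0, -4, 6, 0); set L[3][0]=2
k=1: U[1][1]=-4
  eliminate (2,1): mult=-4, new row 2: (0, 0, 4, 0); set L[2][1]=-4
  eliminate (3,1): mult=1, new row 3: (0, 0, 4, -1); set L[3][1]=1
k=2: U[2][2]=4
  eliminate (3,2): mult=1, new row 3: (0, 0, 0, -1); set L[3][2]=1

L[2][0] = 3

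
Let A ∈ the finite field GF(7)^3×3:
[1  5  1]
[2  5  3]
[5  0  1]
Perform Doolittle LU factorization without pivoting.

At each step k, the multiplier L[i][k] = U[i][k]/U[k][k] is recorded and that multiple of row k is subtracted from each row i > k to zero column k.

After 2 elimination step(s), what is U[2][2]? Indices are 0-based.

k=0: U[0][0]=1
  eliminate (1,0): mult=2, new row 1: (0, 2, 1); set L[1][0]=2
  eliminate (2,0): mult=5, new row 2: (0, 3, 3); set L[2][0]=5
k=1: U[1][1]=2
  eliminate (2,1): mult=5, new row 2: (0, 0, 5); set L[2][1]=5

U[2][2] = 5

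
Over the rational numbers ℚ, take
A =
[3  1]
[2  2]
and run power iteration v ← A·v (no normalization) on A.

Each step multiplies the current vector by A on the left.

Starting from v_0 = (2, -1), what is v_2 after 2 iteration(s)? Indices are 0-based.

v_0 = (2, -1).
v_1 = A·v_0 = (5, 2).
v_2 = A·v_1 = (17, 14).

v_2 = (17, 14)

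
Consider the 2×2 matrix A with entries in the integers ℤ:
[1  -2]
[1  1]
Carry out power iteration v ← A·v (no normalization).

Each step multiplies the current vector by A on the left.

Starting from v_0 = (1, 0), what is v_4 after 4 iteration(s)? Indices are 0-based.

v_0 = (1, 0).
v_1 = A·v_0 = (1, 1).
v_2 = A·v_1 = (-1, 2).
v_3 = A·v_2 = (-5, 1).
v_4 = A·v_3 = (-7, -4).

v_4 = (-7, -4)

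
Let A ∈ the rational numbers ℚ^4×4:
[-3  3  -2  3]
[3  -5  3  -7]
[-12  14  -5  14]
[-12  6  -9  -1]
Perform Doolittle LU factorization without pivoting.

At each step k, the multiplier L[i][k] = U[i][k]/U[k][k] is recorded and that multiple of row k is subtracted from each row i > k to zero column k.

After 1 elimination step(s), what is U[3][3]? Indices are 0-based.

U[3][3] = -13

Step 1: pivot at (0,0) is -3.
  row1 ← row1 − (-1)·row0  ⇒  L[1][0]=-1, U row1=(0, -2, 1, -4)
  row2 ← row2 − (4)·row0  ⇒  L[2][0]=4, U row2=(0, 2, 3, 2)
  row3 ← row3 − (4)·row0  ⇒  L[3][0]=4, U row3=(0, -6, -1, -13)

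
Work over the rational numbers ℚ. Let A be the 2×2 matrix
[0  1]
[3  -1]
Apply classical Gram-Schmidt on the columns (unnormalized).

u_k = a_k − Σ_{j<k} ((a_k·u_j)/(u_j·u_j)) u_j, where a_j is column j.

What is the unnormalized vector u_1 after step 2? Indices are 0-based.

u_1 = (1, 0)

Step 1: u_0 = a_0 = (0, 3).
Step 2: u_1 = a_1 − (-1/3)·u_0 = (1, 0).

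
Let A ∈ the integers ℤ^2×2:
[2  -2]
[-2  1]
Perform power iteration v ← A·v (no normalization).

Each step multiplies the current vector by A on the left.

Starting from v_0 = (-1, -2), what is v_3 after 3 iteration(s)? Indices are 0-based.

v_0 = (-1, -2).
v_1 = A·v_0 = (2, 0).
v_2 = A·v_1 = (4, -4).
v_3 = A·v_2 = (16, -12).

v_3 = (16, -12)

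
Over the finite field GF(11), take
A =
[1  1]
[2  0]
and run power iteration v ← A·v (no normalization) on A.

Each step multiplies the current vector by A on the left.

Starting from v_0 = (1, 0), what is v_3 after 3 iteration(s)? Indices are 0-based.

v_0 = (1, 0).
v_1 = A·v_0 = (1, 2).
v_2 = A·v_1 = (3, 2).
v_3 = A·v_2 = (5, 6).

v_3 = (5, 6)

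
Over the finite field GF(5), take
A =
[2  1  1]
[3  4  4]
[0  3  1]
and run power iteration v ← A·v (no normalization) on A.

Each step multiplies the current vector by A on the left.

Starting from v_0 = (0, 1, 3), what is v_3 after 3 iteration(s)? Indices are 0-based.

v_0 = (0, 1, 3).
v_1 = A·v_0 = (4, 1, 1).
v_2 = A·v_1 = (0, 0, 4).
v_3 = A·v_2 = (4, 1, 4).

v_3 = (4, 1, 4)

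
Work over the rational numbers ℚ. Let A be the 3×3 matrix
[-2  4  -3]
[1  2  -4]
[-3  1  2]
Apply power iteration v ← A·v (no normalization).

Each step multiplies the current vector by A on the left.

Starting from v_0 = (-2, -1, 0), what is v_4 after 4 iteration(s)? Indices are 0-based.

v_0 = (-2, -1, 0).
v_1 = A·v_0 = (0, -4, 5).
v_2 = A·v_1 = (-31, -28, 6).
v_3 = A·v_2 = (-68, -111, 77).
v_4 = A·v_3 = (-539, -598, 247).

v_4 = (-539, -598, 247)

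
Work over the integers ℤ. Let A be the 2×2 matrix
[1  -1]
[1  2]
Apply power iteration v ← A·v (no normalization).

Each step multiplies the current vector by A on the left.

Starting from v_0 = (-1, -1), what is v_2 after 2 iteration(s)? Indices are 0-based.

v_2 = (3, -6)

v_0 = (-1, -1).
v_1 = A·v_0 = (0, -3).
v_2 = A·v_1 = (3, -6).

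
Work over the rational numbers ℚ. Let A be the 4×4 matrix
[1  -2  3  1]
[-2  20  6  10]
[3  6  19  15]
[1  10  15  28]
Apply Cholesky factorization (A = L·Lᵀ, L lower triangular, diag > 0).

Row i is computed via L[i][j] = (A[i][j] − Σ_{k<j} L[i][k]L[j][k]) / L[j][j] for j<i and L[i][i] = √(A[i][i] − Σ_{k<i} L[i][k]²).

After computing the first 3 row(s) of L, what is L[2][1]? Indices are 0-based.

L[2][1] = 3

Step 1: L[0][0] = √(1) = 1.
  L[1][0] = (-2) / L[0][0] = -2.
Step 2: L[1][1] = √(16) = 4.
  L[2][0] = (3) / L[0][0] = 3.
  L[2][1] = (12) / L[1][1] = 3.
Step 3: L[2][2] = √(1) = 1.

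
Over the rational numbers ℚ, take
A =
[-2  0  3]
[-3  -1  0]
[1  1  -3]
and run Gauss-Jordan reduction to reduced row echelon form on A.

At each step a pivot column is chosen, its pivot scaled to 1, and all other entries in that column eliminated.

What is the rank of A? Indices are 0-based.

rank = 3

step 1: normalize row 0 (÷-2) = (1, 0, -3/2)
  row 1: subtract -3×row0 = (0, -1, -9/2)
  row 2: subtract 1×row0 = (0, 1, -3/2)
step 2: normalize row 1 (÷-1) = (0, 1, 9/2)
  row 2: subtract 1×row1 = (0, 0, -6)
step 3: normalize row 2 (÷-6) = (0, 0, 1)
  row 0: subtract -3/2×row2 = (1, 0, 0)
  row 1: subtract 9/2×row2 = (0, 1, 0)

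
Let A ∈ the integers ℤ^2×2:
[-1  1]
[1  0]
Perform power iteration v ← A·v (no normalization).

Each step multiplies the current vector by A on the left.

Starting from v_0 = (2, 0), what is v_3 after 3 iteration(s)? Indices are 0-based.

v_0 = (2, 0).
v_1 = A·v_0 = (-2, 2).
v_2 = A·v_1 = (4, -2).
v_3 = A·v_2 = (-6, 4).

v_3 = (-6, 4)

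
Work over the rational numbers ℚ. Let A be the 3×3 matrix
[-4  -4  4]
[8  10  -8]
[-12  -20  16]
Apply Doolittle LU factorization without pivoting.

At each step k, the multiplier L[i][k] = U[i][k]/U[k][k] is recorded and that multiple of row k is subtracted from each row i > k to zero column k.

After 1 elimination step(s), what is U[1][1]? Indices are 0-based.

U[1][1] = 2

k=0: U[0][0]=-4
  eliminate (1,0): mult=-2, new row 1: (0, 2, 0); set L[1][0]=-2
  eliminate (2,0): mult=3, new row 2: (0, -8, 4); set L[2][0]=3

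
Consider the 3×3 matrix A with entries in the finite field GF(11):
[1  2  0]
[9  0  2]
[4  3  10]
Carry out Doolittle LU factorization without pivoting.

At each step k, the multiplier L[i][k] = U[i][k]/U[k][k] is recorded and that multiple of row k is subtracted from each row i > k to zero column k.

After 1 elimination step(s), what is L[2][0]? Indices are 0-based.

L[2][0] = 4

[col 0] pivot 1
  R1 -= 9*R0 → (0, 4, 2)  (L[1][0] := 9)
  R2 -= 4*R0 → (0, 6, 10)  (L[2][0] := 4)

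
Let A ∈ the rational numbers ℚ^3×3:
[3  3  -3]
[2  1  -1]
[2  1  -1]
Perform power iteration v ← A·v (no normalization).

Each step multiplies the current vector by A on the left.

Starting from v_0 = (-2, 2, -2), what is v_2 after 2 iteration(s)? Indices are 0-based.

v_0 = (-2, 2, -2).
v_1 = A·v_0 = (6, 0, 0).
v_2 = A·v_1 = (18, 12, 12).

v_2 = (18, 12, 12)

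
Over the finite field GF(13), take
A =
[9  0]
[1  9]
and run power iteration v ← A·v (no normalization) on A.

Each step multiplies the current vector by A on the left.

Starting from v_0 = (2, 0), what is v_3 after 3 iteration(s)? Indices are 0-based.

v_3 = (2, 5)

v_0 = (2, 0).
v_1 = A·v_0 = (5, 2).
v_2 = A·v_1 = (6, 10).
v_3 = A·v_2 = (2, 5).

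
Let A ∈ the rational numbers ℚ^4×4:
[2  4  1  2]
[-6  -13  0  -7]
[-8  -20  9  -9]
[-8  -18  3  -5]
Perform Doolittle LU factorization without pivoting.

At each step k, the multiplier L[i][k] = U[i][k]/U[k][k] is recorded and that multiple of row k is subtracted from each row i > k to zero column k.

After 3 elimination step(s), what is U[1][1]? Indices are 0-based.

U[1][1] = -1

Step 1: pivot at (0,0) is 2.
  row1 ← row1 − (-3)·row0  ⇒  L[1][0]=-3, U row1=(0, -1, 3, -1)
  row2 ← row2 − (-4)·row0  ⇒  L[2][0]=-4, U row2=(0, -4, 13, -1)
  row3 ← row3 − (-4)·row0  ⇒  L[3][0]=-4, U row3=(0, -2, 7, 3)
Step 2: pivot at (1,1) is -1.
  row2 ← row2 − (4)·row1  ⇒  L[2][1]=4, U row2=(0, 0, 1, 3)
  row3 ← row3 − (2)·row1  ⇒  L[3][1]=2, U row3=(0, 0, 1, 5)
Step 3: pivot at (2,2) is 1.
  row3 ← row3 − (1)·row2  ⇒  L[3][2]=1, U row3=(0, 0, 0, 2)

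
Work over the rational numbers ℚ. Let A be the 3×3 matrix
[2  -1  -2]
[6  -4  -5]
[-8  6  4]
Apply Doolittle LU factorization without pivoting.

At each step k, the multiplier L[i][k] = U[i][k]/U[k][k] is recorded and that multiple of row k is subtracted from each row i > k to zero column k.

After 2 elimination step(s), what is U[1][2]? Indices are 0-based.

Step 1: pivot at (0,0) is 2.
  row1 ← row1 − (3)·row0  ⇒  L[1][0]=3, U row1=(0, -1, 1)
  row2 ← row2 − (-4)·row0  ⇒  L[2][0]=-4, U row2=(0, 2, -4)
Step 2: pivot at (1,1) is -1.
  row2 ← row2 − (-2)·row1  ⇒  L[2][1]=-2, U row2=(0, 0, -2)

U[1][2] = 1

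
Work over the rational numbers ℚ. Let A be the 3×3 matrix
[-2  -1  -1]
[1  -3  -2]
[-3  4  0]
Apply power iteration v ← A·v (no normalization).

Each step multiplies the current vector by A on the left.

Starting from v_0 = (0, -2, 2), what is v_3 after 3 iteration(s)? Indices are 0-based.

v_0 = (0, -2, 2).
v_1 = A·v_0 = (0, 2, -8).
v_2 = A·v_1 = (6, 10, 8).
v_3 = A·v_2 = (-30, -40, 22).

v_3 = (-30, -40, 22)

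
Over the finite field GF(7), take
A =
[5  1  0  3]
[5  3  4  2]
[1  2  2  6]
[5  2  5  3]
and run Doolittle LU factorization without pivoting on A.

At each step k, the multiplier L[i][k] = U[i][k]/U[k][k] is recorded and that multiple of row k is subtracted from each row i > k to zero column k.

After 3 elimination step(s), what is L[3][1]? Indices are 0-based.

L[3][1] = 4

Step 1: pivot at (0,0) is 5.
  row1 ← row1 − (1)·row0  ⇒  L[1][0]=1, U row1=(0, 2, 4, 6)
  row2 ← row2 − (3)·row0  ⇒  L[2][0]=3, U row2=(0, 6, 2, 4)
  row3 ← row3 − (1)·row0  ⇒  L[3][0]=1, U row3=(0, 1, 5, 0)
Step 2: pivot at (1,1) is 2.
  row2 ← row2 − (3)·row1  ⇒  L[2][1]=3, U row2=(0, 0, 4, 0)
  row3 ← row3 − (4)·row1  ⇒  L[3][1]=4, U row3=(0, 0, 3, 4)
Step 3: pivot at (2,2) is 4.
  row3 ← row3 − (6)·row2  ⇒  L[3][2]=6, U row3=(0, 0, 0, 4)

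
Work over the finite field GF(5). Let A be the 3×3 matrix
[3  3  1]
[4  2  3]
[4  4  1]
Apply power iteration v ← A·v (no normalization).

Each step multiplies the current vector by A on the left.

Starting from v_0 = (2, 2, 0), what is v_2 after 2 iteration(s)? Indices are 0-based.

v_2 = (3, 0, 2)

v_0 = (2, 2, 0).
v_1 = A·v_0 = (2, 2, 1).
v_2 = A·v_1 = (3, 0, 2).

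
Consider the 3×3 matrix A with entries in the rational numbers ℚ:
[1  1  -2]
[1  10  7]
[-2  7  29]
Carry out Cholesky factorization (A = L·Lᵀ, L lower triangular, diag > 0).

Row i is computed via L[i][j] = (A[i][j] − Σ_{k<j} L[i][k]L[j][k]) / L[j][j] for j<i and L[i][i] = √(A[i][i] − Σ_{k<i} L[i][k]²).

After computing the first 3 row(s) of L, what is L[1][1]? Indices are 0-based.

L[1][1] = 3

Step 1: L[0][0] = √(1) = 1.
  L[1][0] = (1) / L[0][0] = 1.
Step 2: L[1][1] = √(9) = 3.
  L[2][0] = (-2) / L[0][0] = -2.
  L[2][1] = (9) / L[1][1] = 3.
Step 3: L[2][2] = √(16) = 4.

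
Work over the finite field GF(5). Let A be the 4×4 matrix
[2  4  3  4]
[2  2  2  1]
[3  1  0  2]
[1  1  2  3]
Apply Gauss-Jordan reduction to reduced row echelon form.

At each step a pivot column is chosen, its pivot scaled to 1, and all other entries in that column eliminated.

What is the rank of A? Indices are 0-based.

rank = 4

step 1: normalize row 0 (÷2) = (1, 2, 4, 2)
  row 1: subtract 2×row0 = (0, 3, 4, 2)
  row 2: subtract 3×row0 = (0, 0, 3, 1)
  row 3: subtract 1×row0 = (0, 4, 3, 1)
step 2: normalize row 1 (÷3) = (0, 1, 3, 4)
  row 0: subtract 2×row1 = (1, 0, 3, 4)
  row 3: subtract 4×row1 = (0, 0, 1, 0)
step 3: normalize row 2 (÷3) = (0, 0, 1, 2)
  row 0: subtract 3×row2 = (1, 0, 0, 3)
  row 1: subtract 3×row2 = (0, 1, 0, 3)
  row 3: subtract 1×row2 = (0, 0, 0, 3)
step 4: normalize row 3 (÷3) = (0, 0, 0, 1)
  row 0: subtract 3×row3 = (1, 0, 0, 0)
  row 1: subtract 3×row3 = (0, 1, 0, 0)
  row 2: subtract 2×row3 = (0, 0, 1, 0)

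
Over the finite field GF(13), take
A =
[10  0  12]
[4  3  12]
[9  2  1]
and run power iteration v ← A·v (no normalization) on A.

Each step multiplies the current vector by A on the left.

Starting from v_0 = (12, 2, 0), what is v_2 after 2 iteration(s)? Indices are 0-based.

v_2 = (9, 10, 0)

v_0 = (12, 2, 0).
v_1 = A·v_0 = (3, 2, 8).
v_2 = A·v_1 = (9, 10, 0).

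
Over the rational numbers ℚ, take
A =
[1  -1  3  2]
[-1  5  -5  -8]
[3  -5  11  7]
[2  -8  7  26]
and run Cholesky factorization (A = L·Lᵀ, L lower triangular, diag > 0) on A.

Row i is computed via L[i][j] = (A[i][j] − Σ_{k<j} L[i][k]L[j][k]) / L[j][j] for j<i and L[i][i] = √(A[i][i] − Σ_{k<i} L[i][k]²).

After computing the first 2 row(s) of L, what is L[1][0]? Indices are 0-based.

L[1][0] = -1

Step 1: L[0][0] = √(1) = 1.
  L[1][0] = (-1) / L[0][0] = -1.
Step 2: L[1][1] = √(4) = 2.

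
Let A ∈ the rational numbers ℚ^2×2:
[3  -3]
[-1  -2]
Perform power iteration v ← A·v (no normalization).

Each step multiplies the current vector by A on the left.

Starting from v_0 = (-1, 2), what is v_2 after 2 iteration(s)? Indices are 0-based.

v_2 = (-18, 15)

v_0 = (-1, 2).
v_1 = A·v_0 = (-9, -3).
v_2 = A·v_1 = (-18, 15).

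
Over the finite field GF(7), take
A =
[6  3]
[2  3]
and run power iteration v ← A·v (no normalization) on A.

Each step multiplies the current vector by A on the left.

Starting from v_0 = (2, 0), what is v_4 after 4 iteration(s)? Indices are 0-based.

v_0 = (2, 0).
v_1 = A·v_0 = (5, 4).
v_2 = A·v_1 = (0, 1).
v_3 = A·v_2 = (3, 3).
v_4 = A·v_3 = (6, 1).

v_4 = (6, 1)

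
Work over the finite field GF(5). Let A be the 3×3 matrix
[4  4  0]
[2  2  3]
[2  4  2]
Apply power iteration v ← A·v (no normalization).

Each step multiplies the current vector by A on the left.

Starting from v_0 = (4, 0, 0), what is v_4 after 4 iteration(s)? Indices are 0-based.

v_0 = (4, 0, 0).
v_1 = A·v_0 = (1, 3, 3).
v_2 = A·v_1 = (1, 2, 0).
v_3 = A·v_2 = (2, 1, 0).
v_4 = A·v_3 = (2, 1, 3).

v_4 = (2, 1, 3)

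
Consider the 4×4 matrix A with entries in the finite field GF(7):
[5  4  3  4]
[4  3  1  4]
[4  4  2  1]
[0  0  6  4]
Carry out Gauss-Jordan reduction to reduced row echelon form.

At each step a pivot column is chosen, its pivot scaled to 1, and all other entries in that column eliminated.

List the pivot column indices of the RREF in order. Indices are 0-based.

[1] R0 /= 5  ⇒  (1, 5, 2, 5)
     R1 -= 4·R0  ⇒  (0, 4, 0, 5)
     R2 -= 4·R0  ⇒  (0, 5, 1, 2)
[2] R1 /= 4  ⇒  (0, 1, 0, 3)
     R0 -= 5·R1  ⇒  (1, 0, 2, 4)
     R2 -= 5·R1  ⇒  (0, 0, 1, 1)
[3] R2 /= 1  ⇒  (0, 0, 1, 1)
     R0 -= 2·R2  ⇒  (1, 0, 0, 2)
     R3 -= 6·R2  ⇒  (0, 0, 0, 5)
[4] R3 /= 5  ⇒  (0, 0, 0, 1)
     R0 -= 2·R3  ⇒  (1, 0, 0, 0)
     R1 -= 3·R3  ⇒  (0, 1, 0, 0)
     R2 -= 1·R3  ⇒  (0, 0, 1, 0)

pivot columns: 0, 1, 2, 3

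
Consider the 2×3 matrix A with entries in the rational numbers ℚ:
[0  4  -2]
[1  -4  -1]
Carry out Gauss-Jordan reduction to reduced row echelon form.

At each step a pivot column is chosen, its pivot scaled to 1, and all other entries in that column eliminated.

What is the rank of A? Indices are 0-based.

step 1: exchange rows 0,1
step 1: normalize row 0 (÷1) = (1, -4, -1)
step 2: normalize row 1 (÷4) = (0, 1, -1/2)
  row 0: subtract -4×row1 = (1, 0, -3)

rank = 2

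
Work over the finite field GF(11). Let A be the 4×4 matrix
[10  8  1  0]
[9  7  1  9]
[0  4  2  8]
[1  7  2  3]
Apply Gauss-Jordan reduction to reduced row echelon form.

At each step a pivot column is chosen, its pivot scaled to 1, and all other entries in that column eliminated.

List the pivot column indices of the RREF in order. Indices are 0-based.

pivot columns: 0, 1, 2, 3

[1] R0 /= 10  ⇒  (1, 3, 10, 0)
     R1 -= 9·R0  ⇒  (0, 2, 10, 9)
     R3 -= 1·R0  ⇒  (0, 4, 3, 3)
[2] R1 /= 2  ⇒  (0, 1, 5, 10)
     R0 -= 3·R1  ⇒  (1, 0, 6, 3)
     R2 -= 4·R1  ⇒  (0, 0, 4, 1)
     R3 -= 4·R1  ⇒  (0, 0, 5, 7)
[3] R2 /= 4  ⇒  (0, 0, 1, 3)
     R0 -= 6·R2  ⇒  (1, 0, 0, 7)
     R1 -= 5·R2  ⇒  (0, 1, 0, 6)
     R3 -= 5·R2  ⇒  (0, 0, 0, 3)
[4] R3 /= 3  ⇒  (0, 0, 0, 1)
     R0 -= 7·R3  ⇒  (1, 0, 0, 0)
     R1 -= 6·R3  ⇒  (0, 1, 0, 0)
     R2 -= 3·R3  ⇒  (0, 0, 1, 0)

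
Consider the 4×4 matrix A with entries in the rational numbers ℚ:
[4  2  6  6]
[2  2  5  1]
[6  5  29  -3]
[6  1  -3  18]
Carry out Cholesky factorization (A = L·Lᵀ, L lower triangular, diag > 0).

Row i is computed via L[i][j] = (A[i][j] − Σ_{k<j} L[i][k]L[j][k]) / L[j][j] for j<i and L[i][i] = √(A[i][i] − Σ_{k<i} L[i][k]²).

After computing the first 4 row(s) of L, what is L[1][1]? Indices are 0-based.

L[1][1] = 1

Step 1: L[0][0] = √(4) = 2.
  L[1][0] = (2) / L[0][0] = 1.
Step 2: L[1][1] = √(1) = 1.
  L[2][0] = (6) / L[0][0] = 3.
  L[2][1] = (2) / L[1][1] = 2.
Step 3: L[2][2] = √(16) = 4.
  L[3][0] = (6) / L[0][0] = 3.
  L[3][1] = (-2) / L[1][1] = -2.
  L[3][2] = (-8) / L[2][2] = -2.
Step 4: L[3][3] = √(1) = 1.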